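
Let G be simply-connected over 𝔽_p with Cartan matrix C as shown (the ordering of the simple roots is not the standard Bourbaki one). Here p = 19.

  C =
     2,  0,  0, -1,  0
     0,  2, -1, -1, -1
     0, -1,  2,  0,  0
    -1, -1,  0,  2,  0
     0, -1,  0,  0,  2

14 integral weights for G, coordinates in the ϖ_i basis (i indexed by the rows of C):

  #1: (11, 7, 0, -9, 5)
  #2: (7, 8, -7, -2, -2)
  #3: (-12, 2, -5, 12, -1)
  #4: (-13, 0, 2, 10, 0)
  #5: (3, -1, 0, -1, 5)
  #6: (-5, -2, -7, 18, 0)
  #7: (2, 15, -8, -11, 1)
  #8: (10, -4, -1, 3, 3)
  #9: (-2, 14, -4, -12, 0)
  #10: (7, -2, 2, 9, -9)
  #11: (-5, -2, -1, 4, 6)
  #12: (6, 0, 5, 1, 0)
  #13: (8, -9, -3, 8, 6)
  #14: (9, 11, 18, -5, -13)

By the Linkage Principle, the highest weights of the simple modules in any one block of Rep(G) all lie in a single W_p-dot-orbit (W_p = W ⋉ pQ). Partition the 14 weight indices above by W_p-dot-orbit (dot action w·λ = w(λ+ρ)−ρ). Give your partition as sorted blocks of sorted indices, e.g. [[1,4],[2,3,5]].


Type D_5, rank 5, |W|=1920; reorder rows/cols to standard.

λ_j+ρ reflected into Ā_19 (⟨·,θ^∨⟩≤19); 5-tuples as given:

  λ_1 → (4, 0, 1, 0, 6)
  λ_2 → (7, 1, 6, 1, 1)
  λ_3 → (11, 0, 3, 1, 1)
  λ_4 → (11, 0, 3, 1, 1)
  λ_5 → (4, 0, 1, 0, 6)
  λ_6 → (4, 0, 1, 0, 6)
  λ_7 → (7, 1, 6, 1, 1)
  λ_8 → (11, 0, 3, 1, 1)
  λ_9 → (11, 0, 3, 1, 1)
  λ_10 → (7, 1, 6, 1, 1)
  λ_11 → (4, 0, 1, 0, 6)
  λ_12 → (7, 1, 6, 1, 1)
  λ_13 → (7, 1, 6, 1, 1)
  λ_14 → (4, 0, 1, 0, 6)

These 14 weights hit 3 W_19-dot-orbits; sizes (5, 5, 4):

[[1, 5, 6, 11, 14], [2, 7, 10, 12, 13], [3, 4, 8, 9]]


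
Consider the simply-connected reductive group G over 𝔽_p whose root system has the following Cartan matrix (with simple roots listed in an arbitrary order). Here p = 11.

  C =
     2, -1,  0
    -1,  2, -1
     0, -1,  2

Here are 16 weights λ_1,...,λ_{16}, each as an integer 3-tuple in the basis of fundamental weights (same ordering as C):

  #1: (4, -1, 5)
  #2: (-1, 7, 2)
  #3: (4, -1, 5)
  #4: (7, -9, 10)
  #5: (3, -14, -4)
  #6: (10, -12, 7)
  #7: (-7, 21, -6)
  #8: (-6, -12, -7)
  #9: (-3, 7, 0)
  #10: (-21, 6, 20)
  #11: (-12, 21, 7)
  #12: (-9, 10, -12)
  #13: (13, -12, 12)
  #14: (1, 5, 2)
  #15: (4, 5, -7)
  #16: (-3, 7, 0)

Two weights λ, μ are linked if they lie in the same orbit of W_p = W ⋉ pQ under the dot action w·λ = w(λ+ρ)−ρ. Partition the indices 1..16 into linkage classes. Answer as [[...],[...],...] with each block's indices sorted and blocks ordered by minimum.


Cartan matrix: type A_3 (|W|=24); un-permuting the 3 rows.

W_11-reps of the 16 weights in Ā_11 (same 3-coord order as C):

  λ_1 → (5, 0, 6)
  λ_2 → (0, 8, 3)
  λ_3 → (5, 0, 6)
  λ_4 → (0, 8, 3)
  λ_5 → (2, 6, 1)
  λ_6 → (0, 8, 3)
  λ_7 → (5, 0, 6)
  λ_8 → (5, 0, 6)
  λ_9 → (2, 6, 1)
  λ_10 → (2, 6, 1)
  λ_11 → (0, 8, 3)
  λ_12 → (0, 8, 3)
  λ_13 → (2, 6, 3)
  λ_14 → (2, 6, 3)
  λ_15 → (5, 0, 6)
  λ_16 → (2, 6, 1)

Linkage partition of the 16 weights (4 classes, p=11):

[[1, 3, 7, 8, 15], [2, 4, 6, 11, 12], [5, 9, 10, 16], [13, 14]]


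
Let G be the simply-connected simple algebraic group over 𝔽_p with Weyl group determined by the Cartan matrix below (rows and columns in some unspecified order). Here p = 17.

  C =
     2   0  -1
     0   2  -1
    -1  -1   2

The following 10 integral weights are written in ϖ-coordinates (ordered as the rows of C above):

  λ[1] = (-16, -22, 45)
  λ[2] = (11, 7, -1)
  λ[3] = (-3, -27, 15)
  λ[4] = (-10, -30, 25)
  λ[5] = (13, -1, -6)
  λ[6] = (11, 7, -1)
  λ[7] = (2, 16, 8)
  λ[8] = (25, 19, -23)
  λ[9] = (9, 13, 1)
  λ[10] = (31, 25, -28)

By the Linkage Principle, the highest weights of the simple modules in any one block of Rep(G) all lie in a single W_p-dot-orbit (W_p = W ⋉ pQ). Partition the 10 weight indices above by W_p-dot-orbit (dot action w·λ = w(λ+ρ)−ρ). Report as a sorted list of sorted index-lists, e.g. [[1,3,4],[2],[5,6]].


C ↔ A_3 under row/col permutation; |W(A_3)| = 24.

Each λ_j+ρ reduced to Ā_17; 3-tuples below use C's row order:

  λ_1+ρ ↦ (2, 4, 8) · λ_2+ρ ↦ (9, 5, 0) · λ_3+ρ ↦ (1, 5, 2) · λ_4+ρ ↦ (9, 5, 0) · λ_5+ρ ↦ (9, 5, 0) · λ_6+ρ ↦ (9, 5, 0) · λ_7+ρ ↦ (9, 5, 0) · λ_8+ρ ↦ (2, 4, 8) · λ_9+ρ ↦ (1, 5, 2) · λ_10+ρ ↦ (1, 5, 2)

Partition of {1..10} into 3 W_17-dot-orbits:

[[1, 8], [2, 4, 5, 6, 7], [3, 9, 10]]


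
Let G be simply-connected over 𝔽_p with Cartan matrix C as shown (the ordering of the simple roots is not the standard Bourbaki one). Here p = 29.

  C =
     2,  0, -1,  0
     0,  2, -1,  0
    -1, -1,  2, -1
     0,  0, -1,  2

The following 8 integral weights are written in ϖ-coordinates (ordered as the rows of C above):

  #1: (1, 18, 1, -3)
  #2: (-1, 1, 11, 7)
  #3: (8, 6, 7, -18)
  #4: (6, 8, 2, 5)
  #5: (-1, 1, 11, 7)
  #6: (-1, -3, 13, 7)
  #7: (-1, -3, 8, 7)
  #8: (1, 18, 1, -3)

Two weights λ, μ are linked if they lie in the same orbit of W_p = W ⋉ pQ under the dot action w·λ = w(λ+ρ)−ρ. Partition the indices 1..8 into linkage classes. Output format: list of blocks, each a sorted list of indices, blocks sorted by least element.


D_4 Cartan matrix, 4 simple roots permuted; ρ=(1,1,1,1).

Each λ_j+ρ reduced to Ā_29; 4-tuples below use C's row order:

  [1] (2, 19, 0, 2);  [2] (0, 2, 7, 8);  [3] (0, 2, 7, 8);  [4] (7, 9, 3, 6);  [5] (0, 2, 7, 8);  [6] (0, 2, 7, 8);  [7] (0, 2, 7, 8);  [8] (2, 19, 0, 2)

Grouping the 8 weights by Ā_29-representative: 3 linkage classes.

[[1, 8], [2, 3, 5, 6, 7], [4]]


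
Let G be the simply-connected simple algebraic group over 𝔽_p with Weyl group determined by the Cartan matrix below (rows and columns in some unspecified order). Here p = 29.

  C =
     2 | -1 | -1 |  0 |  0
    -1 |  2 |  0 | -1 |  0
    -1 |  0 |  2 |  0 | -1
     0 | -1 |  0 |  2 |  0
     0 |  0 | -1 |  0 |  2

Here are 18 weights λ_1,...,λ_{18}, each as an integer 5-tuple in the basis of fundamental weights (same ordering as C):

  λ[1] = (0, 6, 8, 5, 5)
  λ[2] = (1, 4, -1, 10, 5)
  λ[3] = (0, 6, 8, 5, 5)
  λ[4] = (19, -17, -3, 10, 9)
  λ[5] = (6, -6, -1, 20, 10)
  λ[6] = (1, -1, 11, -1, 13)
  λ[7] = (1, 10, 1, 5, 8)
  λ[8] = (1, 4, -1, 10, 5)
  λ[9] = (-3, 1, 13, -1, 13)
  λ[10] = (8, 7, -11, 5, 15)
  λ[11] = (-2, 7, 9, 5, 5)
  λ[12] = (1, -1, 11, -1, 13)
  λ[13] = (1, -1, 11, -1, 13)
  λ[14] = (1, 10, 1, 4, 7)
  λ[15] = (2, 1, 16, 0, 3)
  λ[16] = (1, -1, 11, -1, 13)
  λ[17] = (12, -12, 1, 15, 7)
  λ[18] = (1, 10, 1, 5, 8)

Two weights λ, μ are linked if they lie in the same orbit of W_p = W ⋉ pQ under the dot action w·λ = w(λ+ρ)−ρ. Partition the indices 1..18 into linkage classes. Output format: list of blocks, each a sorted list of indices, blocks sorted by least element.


C ↔ A_5 under row/col permutation; |W(A_5)| = 720.

Alcove-folded reps (p=29, 18 weights, presented ϖ-order):

  λ_1 → (1, 7, 9, 6, 6)
  λ_2 → (2, 5, 0, 11, 6)
  λ_3 → (1, 7, 9, 6, 6)
  λ_4 → (2, 11, 2, 5, 8)
  λ_5 → (2, 5, 0, 11, 6)
  λ_6 → (2, 0, 12, 0, 14)
  λ_7 → (2, 11, 2, 5, 8)
  λ_8 → (2, 5, 0, 11, 6)
  λ_9 → (2, 0, 12, 0, 14)
  λ_10 → (1, 7, 9, 6, 6)
  λ_11 → (1, 7, 9, 6, 6)
  λ_12 → (2, 0, 12, 0, 14)
  λ_13 → (2, 0, 12, 0, 14)
  λ_14 → (2, 11, 2, 5, 8)
  λ_15 → (3, 2, 17, 1, 4)
  λ_16 → (2, 0, 12, 0, 14)
  λ_17 → (2, 11, 2, 5, 8)
  λ_18 → (2, 11, 2, 5, 8)

Linkage partition of the 18 weights (5 classes, p=29):

[[1, 3, 10, 11], [2, 5, 8], [4, 7, 14, 17, 18], [6, 9, 12, 13, 16], [15]]


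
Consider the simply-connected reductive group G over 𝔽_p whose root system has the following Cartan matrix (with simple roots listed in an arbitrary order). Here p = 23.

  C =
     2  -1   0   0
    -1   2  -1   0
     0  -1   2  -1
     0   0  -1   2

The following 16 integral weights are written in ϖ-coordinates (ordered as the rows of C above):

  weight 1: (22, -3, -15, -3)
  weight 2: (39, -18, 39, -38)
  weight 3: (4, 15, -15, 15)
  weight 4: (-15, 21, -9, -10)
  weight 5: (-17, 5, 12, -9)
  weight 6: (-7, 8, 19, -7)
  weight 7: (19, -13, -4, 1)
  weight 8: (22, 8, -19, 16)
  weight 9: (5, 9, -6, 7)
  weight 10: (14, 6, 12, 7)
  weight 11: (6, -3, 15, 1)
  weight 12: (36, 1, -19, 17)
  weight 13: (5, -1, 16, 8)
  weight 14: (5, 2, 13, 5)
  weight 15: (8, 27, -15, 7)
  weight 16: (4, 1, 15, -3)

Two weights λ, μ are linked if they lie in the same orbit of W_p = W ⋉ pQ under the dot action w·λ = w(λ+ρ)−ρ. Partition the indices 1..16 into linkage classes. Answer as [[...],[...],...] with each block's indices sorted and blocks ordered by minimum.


Root system A_4: the 4×4 matrix C matches after relabeling.

Alcove-folded reps (p=23, 16 weights, presented ϖ-order):

  λ_1 → (5, 2, 14, 2) · λ_2 → (0, 3, 14, 0) · λ_3 → (5, 2, 14, 2) · λ_4 → (5, 9, 0, 8) · λ_5 → (6, 5, 5, 3) · λ_6 → (0, 3, 14, 0) · λ_7 → (5, 2, 1, 12) · λ_8 → (5, 9, 0, 8) · λ_9 → (6, 5, 5, 3) · λ_10 → (5, 2, 1, 12) · λ_11 → (5, 2, 14, 2) · λ_12 → (5, 2, 14, 2) · λ_13 → (0, 3, 14, 0) · λ_14 → (0, 3, 14, 0) · λ_15 → (5, 9, 0, 8) · λ_16 → (5, 2, 14, 2)

The 16 indices split into 5 linkage classes (same alcove rep ⇔ same W_23-dot-orbit):

[[1, 3, 11, 12, 16], [2, 6, 13, 14], [4, 8, 15], [5, 9], [7, 10]]


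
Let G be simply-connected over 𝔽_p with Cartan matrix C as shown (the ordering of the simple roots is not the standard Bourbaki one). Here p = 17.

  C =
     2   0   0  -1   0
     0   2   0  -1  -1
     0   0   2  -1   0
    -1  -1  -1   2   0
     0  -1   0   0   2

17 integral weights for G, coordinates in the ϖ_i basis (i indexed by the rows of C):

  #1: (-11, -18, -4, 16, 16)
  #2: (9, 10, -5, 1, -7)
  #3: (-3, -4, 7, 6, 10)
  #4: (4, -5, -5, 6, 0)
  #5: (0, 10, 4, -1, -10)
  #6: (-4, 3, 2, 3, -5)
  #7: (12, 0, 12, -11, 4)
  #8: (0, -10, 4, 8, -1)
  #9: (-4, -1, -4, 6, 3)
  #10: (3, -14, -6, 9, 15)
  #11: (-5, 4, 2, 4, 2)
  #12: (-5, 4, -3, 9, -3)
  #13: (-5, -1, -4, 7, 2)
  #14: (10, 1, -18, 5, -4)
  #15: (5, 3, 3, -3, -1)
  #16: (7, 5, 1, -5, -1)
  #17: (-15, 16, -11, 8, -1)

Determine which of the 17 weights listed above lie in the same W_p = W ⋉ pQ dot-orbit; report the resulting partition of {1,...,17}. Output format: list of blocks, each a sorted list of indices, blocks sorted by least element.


C ↔ D_5 under row/col permutation; |W(D_5)| = 1920.

Ā_17 reps of the 17 weights (D_5, coords as presented):

  λ_1+ρ ↦ (3, 0, 10, 0, 0) · λ_2+ρ ↦ (4, 2, 2, 2, 0) · λ_3+ρ ↦ (4, 2, 2, 2, 0) · λ_4+ρ ↦ (4, 0, 3, 1, 3) · λ_5+ρ ↦ (1, 0, 5, 0, 9) · λ_6+ρ ↦ (3, 0, 3, 1, 4) · λ_7+ρ ↦ (3, 0, 3, 1, 4) · λ_8+ρ ↦ (1, 0, 5, 0, 9) · λ_9+ρ ↦ (3, 0, 3, 1, 4) · λ_10+ρ ↦ (4, 0, 3, 1, 3) · λ_11+ρ ↦ (4, 0, 3, 1, 3) · λ_12+ρ ↦ (4, 2, 2, 2, 0) · λ_13+ρ ↦ (4, 0, 3, 1, 3) · λ_14+ρ ↦ (1, 0, 5, 0, 9) · λ_15+ρ ↦ (4, 2, 2, 2, 0) · λ_16+ρ ↦ (4, 2, 2, 2, 0) · λ_17+ρ ↦ (1, 0, 5, 0, 9)

5 distinct reps among the 17 weights ⇒ 5 W_17-linkage classes:

[[1], [2, 3, 12, 15, 16], [4, 10, 11, 13], [5, 8, 14, 17], [6, 7, 9]]


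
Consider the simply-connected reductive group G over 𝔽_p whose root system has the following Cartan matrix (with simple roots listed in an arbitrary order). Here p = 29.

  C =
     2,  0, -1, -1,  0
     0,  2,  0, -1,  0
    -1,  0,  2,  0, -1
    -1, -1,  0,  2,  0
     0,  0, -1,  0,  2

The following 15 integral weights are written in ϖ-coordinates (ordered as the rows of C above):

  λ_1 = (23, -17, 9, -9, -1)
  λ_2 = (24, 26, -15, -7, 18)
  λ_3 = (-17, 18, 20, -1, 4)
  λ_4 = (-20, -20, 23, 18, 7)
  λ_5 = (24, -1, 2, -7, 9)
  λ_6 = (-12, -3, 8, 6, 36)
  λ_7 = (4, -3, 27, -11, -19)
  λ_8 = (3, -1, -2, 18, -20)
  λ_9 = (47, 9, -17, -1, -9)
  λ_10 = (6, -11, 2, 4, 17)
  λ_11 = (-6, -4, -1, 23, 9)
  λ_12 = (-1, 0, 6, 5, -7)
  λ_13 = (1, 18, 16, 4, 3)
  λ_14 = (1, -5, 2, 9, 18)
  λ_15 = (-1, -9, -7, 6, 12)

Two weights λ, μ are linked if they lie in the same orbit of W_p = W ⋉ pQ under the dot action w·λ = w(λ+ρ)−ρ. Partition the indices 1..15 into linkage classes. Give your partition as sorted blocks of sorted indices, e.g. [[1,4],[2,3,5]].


Root system A_5: the 5×5 matrix C matches after relabeling.

W_29-reps of the 15 weights in Ā_29 (same 5-coord order as C):

  1: (0, 3, 5, 16, 5) · 2: (2, 1, 3, 5, 14) · 3: (0, 3, 5, 16, 5) · 4: (0, 3, 5, 16, 5) · 5: (16, 0, 3, 3, 1) · 6: (2, 2, 6, 3, 12) · 7: (2, 1, 3, 5, 14) · 8: (16, 0, 3, 3, 1) · 9: (0, 3, 5, 16, 5) · 10: (2, 1, 3, 5, 14) · 11: (0, 3, 5, 16, 5) · 12: (0, 1, 1, 6, 6) · 13: (2, 1, 3, 5, 14) · 14: (2, 1, 3, 5, 14) · 15: (0, 1, 1, 6, 6)

These 15 weights hit 5 W_29-dot-orbits; sizes (5, 5, 2, 1, 2):

[[1, 3, 4, 9, 11], [2, 7, 10, 13, 14], [5, 8], [6], [12, 15]]


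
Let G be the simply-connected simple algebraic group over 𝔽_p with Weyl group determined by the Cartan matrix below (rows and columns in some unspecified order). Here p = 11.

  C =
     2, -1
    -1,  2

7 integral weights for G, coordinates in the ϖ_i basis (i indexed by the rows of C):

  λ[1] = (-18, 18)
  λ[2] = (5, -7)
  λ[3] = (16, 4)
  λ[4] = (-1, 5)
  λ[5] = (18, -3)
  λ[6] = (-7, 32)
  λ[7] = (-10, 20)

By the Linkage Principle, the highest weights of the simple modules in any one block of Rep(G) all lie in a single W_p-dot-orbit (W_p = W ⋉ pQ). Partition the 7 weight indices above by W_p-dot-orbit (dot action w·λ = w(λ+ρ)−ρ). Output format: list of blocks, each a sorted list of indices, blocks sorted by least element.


Root system A_2: the 2×2 matrix C matches after relabeling.

Alcove-folded reps (p=11, 7 weights, presented ϖ-order):

    1: (3, 6)
    2: (0, 6)
    3: (0, 6)
    4: (0, 6)
    5: (3, 6)
    6: (0, 6)
    7: (1, 1)

Linkage partition of the 7 weights (3 classes, p=11):

[[1, 5], [2, 3, 4, 6], [7]]


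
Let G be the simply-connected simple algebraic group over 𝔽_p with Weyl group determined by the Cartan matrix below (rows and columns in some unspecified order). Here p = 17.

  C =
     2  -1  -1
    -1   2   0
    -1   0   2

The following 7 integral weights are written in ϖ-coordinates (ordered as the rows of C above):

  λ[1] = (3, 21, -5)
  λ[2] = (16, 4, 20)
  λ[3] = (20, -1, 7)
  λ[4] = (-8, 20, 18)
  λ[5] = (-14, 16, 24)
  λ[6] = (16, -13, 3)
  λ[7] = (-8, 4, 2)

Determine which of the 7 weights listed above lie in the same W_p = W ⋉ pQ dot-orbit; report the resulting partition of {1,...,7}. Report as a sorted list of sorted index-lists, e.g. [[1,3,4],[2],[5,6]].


Root system A_3: the 3×3 matrix C matches after relabeling.

W_17-reps of the 7 weights in Ā_17 (same 3-coord order as C):

  [1] (5, 8, 0) · [2] (5, 8, 0) · [3] (5, 8, 0) · [4] (1, 2, 4) · [5] (5, 8, 0) · [6] (5, 8, 0) · [7] (1, 2, 4)

Partition of {1..7} into 2 W_17-dot-orbits:

[[1, 2, 3, 5, 6], [4, 7]]


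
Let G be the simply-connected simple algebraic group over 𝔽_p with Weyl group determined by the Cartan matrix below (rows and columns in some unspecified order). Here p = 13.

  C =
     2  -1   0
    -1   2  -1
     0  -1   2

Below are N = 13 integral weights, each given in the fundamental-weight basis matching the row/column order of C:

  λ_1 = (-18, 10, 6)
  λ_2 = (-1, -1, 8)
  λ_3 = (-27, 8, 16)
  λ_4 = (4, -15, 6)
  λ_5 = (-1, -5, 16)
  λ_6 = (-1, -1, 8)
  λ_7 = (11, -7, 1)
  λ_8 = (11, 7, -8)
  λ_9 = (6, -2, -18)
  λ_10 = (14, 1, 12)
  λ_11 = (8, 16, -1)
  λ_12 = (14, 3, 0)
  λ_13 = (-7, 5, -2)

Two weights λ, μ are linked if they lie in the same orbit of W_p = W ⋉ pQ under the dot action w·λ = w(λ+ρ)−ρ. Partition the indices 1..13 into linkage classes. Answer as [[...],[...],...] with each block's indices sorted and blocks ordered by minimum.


Dynkin diagram of C (from the 4 off-diagonal −1 entries): A_3.

Folding the 13 weights λ_j+ρ into Ā_13 (reps in the given 3-coord order):

  λ_1+ρ ↦ (6, 2, 4)
  λ_2+ρ ↦ (0, 0, 9)
  λ_3+ρ ↦ (0, 0, 9)
  λ_4+ρ ↦ (6, 2, 4)
  λ_5+ρ ↦ (0, 0, 9)
  λ_6+ρ ↦ (0, 0, 9)
  λ_7+ρ ↦ (6, 2, 4)
  λ_8+ρ ↦ (5, 1, 0)
  λ_9+ρ ↦ (6, 2, 4)
  λ_10+ρ ↦ (2, 2, 0)
  λ_11+ρ ↦ (0, 0, 9)
  λ_12+ρ ↦ (6, 2, 4)
  λ_13+ρ ↦ (5, 1, 0)

4 distinct reps among the 13 weights ⇒ 4 W_13-linkage classes:

[[1, 4, 7, 9, 12], [2, 3, 5, 6, 11], [8, 13], [10]]


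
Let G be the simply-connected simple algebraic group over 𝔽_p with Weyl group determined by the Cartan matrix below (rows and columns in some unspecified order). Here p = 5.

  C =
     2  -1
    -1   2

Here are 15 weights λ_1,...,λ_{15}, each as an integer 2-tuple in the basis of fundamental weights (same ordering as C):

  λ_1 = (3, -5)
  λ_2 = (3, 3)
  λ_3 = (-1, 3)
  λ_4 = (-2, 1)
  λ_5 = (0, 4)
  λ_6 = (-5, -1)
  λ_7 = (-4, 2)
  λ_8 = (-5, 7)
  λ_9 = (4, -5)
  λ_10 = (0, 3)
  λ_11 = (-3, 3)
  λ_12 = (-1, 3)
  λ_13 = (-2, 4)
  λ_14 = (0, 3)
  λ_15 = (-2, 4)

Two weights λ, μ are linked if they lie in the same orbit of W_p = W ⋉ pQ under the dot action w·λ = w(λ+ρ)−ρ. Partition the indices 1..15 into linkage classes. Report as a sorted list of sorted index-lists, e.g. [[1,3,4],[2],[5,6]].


Root system A_2: the 2×2 matrix C matches after relabeling.

Each λ_j+ρ reduced to Ā_5; 2-tuples below use C's row order:

    [1] (0, 4)
    [2] (1, 1)
    [3] (0, 4)
    [4] (1, 1)
    [5] (0, 4)
    [6] (0, 4)
    [7] (3, 0)
    [8] (1, 1)
    [9] (1, 4)
    [10] (1, 4)
    [11] (2, 2)
    [12] (0, 4)
    [13] (1, 4)
    [14] (1, 4)
    [15] (1, 4)

These 15 weights hit 5 W_5-dot-orbits; sizes (5, 3, 1, 5, 1):

[[1, 3, 5, 6, 12], [2, 4, 8], [7], [9, 10, 13, 14, 15], [11]]


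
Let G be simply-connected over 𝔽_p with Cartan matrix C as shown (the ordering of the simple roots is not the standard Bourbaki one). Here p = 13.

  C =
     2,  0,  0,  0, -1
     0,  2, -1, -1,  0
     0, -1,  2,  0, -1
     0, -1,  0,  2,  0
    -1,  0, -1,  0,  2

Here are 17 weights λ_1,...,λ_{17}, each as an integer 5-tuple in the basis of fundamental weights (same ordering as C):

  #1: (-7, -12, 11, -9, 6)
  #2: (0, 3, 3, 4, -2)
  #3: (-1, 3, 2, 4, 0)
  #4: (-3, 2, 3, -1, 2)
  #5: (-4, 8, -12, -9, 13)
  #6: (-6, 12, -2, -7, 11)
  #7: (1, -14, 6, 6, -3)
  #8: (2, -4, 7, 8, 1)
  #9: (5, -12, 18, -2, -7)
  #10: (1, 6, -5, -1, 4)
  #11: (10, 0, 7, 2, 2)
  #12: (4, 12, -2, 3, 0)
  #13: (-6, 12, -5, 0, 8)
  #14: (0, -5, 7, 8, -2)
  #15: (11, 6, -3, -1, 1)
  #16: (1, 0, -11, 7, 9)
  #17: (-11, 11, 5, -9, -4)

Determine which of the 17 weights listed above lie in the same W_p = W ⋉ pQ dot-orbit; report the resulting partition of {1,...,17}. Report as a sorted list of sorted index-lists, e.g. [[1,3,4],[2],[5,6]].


Dynkin diagram of C (from the 8 off-diagonal −1 entries): A_5.

W_13-reps of the 17 weights in Ā_13 (same 5-coord order as C):

  λ_1 → (6, 1, 1, 5, 0) · λ_2 → (0, 4, 3, 5, 1) · λ_3 → (0, 4, 3, 5, 1) · λ_4 → (2, 3, 4, 0, 1) · λ_5 → (2, 8, 1, 1, 0) · λ_6 → (6, 1, 1, 5, 0) · λ_7 → (6, 1, 1, 5, 0) · λ_8 → (2, 3, 4, 0, 1) · λ_9 → (6, 1, 1, 5, 0) · λ_10 → (2, 3, 4, 0, 1) · λ_11 → (2, 8, 1, 1, 0) · λ_12 → (0, 4, 3, 5, 1) · λ_13 → (0, 4, 3, 5, 1) · λ_14 → (0, 4, 3, 5, 1) · λ_15 → (6, 1, 1, 5, 0) · λ_16 → (2, 8, 1, 1, 0) · λ_17 → (2, 3, 4, 0, 1)

Partition of {1..17} into 4 W_13-dot-orbits:

[[1, 6, 7, 9, 15], [2, 3, 12, 13, 14], [4, 8, 10, 17], [5, 11, 16]]


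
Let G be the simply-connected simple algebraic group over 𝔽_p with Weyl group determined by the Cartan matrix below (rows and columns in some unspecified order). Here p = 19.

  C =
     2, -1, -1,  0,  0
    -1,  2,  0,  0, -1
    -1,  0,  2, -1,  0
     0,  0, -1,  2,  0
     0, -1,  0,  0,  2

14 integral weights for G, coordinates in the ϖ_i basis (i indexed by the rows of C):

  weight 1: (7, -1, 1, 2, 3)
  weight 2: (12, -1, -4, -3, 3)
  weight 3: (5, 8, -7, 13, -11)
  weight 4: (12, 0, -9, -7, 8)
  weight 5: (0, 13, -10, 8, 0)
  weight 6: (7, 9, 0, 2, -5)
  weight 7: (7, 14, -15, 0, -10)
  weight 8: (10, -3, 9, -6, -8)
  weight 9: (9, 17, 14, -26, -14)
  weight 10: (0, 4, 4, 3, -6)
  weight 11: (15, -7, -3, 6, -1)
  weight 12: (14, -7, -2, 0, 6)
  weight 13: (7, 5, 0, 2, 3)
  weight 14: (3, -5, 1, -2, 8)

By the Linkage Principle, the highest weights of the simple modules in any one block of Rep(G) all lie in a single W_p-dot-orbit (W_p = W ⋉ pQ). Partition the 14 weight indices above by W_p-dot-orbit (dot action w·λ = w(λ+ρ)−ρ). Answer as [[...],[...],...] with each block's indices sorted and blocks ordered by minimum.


A_5 Cartan matrix, 5 simple roots permuted; ρ=(1,1,1,1,1).

Alcove-folded reps (p=19, 14 weights, presented ϖ-order):

    1: (8, 0, 2, 3, 4)
    2: (8, 0, 2, 3, 4)
    3: (1, 0, 5, 4, 5)
    4: (1, 0, 5, 4, 5)
    5: (8, 6, 1, 0, 1)
    6: (8, 6, 1, 0, 1)
    7: (1, 0, 5, 4, 5)
    8: (2, 7, 5, 3, 0)
    9: (1, 0, 5, 4, 5)
    10: (1, 0, 5, 4, 5)
    11: (8, 0, 2, 3, 4)
    12: (8, 6, 1, 0, 1)
    13: (8, 6, 1, 0, 1)
    14: (0, 4, 1, 1, 5)

5 distinct reps among the 14 weights ⇒ 5 W_19-linkage classes:

[[1, 2, 11], [3, 4, 7, 9, 10], [5, 6, 12, 13], [8], [14]]


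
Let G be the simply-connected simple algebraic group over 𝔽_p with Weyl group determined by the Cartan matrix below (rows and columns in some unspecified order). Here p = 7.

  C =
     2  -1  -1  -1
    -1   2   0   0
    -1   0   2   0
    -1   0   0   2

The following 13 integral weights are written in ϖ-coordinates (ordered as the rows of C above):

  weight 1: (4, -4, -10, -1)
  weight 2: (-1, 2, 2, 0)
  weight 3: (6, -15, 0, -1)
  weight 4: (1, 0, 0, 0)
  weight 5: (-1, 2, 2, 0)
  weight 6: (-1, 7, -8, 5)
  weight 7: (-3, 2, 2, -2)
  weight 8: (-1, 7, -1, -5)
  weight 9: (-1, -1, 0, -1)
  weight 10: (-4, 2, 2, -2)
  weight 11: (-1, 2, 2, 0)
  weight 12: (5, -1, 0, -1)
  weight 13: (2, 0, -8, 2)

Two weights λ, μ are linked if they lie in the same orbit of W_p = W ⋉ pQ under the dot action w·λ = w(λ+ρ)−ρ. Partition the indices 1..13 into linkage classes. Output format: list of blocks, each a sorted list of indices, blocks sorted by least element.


Type D_4, rank 4, |W|=192; reorder rows/cols to standard.

Each λ_j+ρ reduced to Ā_7; 4-tuples below use C's row order:

  λ_1+ρ ↦ (0, 0, 2, 3) · λ_2+ρ ↦ (0, 3, 3, 1) · λ_3+ρ ↦ (0, 0, 1, 0) · λ_4+ρ ↦ (2, 1, 1, 1) · λ_5+ρ ↦ (0, 3, 3, 1) · λ_6+ρ ↦ (0, 0, 1, 0) · λ_7+ρ ↦ (1, 0, 0, 2) · λ_8+ρ ↦ (0, 3, 3, 1) · λ_9+ρ ↦ (0, 0, 1, 0) · λ_10+ρ ↦ (1, 0, 0, 2) · λ_11+ρ ↦ (0, 3, 3, 1) · λ_12+ρ ↦ (0, 0, 1, 0) · λ_13+ρ ↦ (0, 3, 3, 1)

Partition of {1..13} into 5 W_7-dot-orbits:

[[1], [2, 5, 8, 11, 13], [3, 6, 9, 12], [4], [7, 10]]


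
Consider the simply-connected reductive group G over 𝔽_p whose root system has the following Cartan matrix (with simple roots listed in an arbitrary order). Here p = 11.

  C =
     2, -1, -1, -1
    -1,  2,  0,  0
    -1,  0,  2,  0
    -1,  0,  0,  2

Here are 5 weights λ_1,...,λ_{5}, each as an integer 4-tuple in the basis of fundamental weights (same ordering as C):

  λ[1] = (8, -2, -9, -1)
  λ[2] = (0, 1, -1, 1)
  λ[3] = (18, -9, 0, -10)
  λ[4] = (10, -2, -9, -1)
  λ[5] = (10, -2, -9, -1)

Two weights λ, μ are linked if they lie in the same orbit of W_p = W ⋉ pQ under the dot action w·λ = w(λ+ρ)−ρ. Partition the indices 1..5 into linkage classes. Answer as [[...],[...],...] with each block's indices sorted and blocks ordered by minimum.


Root system D_4: the 4×4 matrix C matches after relabeling.

λ_j+ρ reflected into Ā_11 (⟨·,θ^∨⟩≤11); 4-tuples as given:

  λ_1+ρ ↦ (0, 1, 8, 0)
  λ_2+ρ ↦ (1, 2, 0, 2)
  λ_3+ρ ↦ (0, 1, 8, 0)
  λ_4+ρ ↦ (0, 1, 8, 0)
  λ_5+ρ ↦ (0, 1, 8, 0)

Linkage partition of the 5 weights (2 classes, p=11):

[[1, 3, 4, 5], [2]]


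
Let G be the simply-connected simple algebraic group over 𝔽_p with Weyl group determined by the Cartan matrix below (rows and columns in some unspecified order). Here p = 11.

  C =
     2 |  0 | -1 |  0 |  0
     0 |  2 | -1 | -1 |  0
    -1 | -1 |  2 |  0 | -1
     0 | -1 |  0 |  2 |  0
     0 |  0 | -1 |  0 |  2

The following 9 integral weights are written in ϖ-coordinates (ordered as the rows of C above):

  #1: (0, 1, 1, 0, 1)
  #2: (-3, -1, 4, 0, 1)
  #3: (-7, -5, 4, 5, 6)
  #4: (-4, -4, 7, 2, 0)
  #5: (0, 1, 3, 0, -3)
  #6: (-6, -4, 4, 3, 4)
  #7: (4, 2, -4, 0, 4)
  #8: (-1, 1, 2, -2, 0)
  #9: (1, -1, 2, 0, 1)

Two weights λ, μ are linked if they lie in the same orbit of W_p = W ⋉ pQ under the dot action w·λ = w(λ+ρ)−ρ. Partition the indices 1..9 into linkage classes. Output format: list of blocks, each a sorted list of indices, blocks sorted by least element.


D_5 Cartan matrix, 5 simple roots permuted; ρ=(1,1,1,1,1).

λ_j+ρ reflected into Ā_11 (⟨·,θ^∨⟩≤11); 5-tuples as given:

  [1] (1, 1, 2, 1, 2) · [2] (2, 0, 3, 1, 2) · [3] (1, 1, 2, 1, 2) · [4] (3, 0, 2, 0, 1) · [5] (1, 1, 2, 1, 2) · [6] (2, 0, 3, 1, 2) · [7] (2, 0, 3, 1, 2) · [8] (0, 1, 3, 1, 1) · [9] (2, 0, 3, 1, 2)

Grouping the 9 weights by Ā_11-representative: 4 linkage classes.

[[1, 3, 5], [2, 6, 7, 9], [4], [8]]


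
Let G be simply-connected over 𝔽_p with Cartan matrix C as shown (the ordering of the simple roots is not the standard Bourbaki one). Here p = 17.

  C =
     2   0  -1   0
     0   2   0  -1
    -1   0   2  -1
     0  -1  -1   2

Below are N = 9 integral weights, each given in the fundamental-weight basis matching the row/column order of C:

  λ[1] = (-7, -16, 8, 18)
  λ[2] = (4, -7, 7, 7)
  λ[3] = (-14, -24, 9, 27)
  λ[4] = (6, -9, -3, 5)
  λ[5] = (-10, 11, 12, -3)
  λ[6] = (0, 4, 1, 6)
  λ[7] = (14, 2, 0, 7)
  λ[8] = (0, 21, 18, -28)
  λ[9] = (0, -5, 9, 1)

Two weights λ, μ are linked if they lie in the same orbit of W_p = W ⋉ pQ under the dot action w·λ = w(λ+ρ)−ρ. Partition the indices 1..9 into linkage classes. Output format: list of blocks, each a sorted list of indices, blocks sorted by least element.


A_4 Cartan matrix, 4 simple roots permuted; ρ=(1,1,1,1).

W_17-reps of the 9 weights in Ā_17 (same 4-coord order as C):

  1: (3, 4, 2, 2)
  2: (1, 2, 8, 2)
  3: (3, 4, 2, 2)
  4: (3, 4, 2, 2)
  5: (3, 4, 2, 2)
  6: (1, 5, 2, 7)
  7: (5, 7, 1, 1)
  8: (1, 5, 2, 7)
  9: (1, 2, 8, 2)

Grouping the 9 weights by Ā_17-representative: 4 linkage classes.

[[1, 3, 4, 5], [2, 9], [6, 8], [7]]


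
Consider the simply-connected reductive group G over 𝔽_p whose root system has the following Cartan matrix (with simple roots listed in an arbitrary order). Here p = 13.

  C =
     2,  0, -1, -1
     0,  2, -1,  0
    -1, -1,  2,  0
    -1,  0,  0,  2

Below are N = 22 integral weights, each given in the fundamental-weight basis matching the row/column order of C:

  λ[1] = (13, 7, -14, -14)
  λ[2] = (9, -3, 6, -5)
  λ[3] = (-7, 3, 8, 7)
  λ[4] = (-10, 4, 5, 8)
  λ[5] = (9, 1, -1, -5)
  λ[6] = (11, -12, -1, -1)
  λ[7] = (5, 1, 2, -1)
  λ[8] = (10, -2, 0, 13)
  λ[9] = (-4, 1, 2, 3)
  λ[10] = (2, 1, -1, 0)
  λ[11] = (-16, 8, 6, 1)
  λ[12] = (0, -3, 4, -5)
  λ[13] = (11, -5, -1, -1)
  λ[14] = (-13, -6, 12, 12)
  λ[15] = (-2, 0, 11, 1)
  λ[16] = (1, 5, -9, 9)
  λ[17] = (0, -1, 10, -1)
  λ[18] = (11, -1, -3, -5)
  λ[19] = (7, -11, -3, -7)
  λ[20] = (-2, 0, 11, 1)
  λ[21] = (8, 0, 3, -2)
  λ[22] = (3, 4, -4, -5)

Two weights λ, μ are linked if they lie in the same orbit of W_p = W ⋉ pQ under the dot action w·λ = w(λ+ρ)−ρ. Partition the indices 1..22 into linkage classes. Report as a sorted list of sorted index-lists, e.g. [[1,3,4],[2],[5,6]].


Type A_4, rank 4, |W|=120; reorder rows/cols to standard.

W_13-reps of the 22 weights in Ā_13 (same 4-coord order as C):

    λ_1 → (8, 0, 4, 0)
    λ_2 → (6, 2, 3, 0)
    λ_3 → (6, 2, 3, 0)
    λ_4 → (6, 2, 3, 0)
    λ_5 → (6, 2, 0, 4)
    λ_6 → (1, 0, 11, 0)
    λ_7 → (6, 2, 3, 0)
    λ_8 → (1, 0, 11, 0)
    λ_9 → (3, 2, 0, 1)
    λ_10 → (3, 2, 0, 1)
    λ_11 → (6, 2, 0, 4)
    λ_12 → (3, 2, 0, 1)
    λ_13 → (8, 0, 4, 0)
    λ_14 → (8, 0, 4, 0)
    λ_15 → (1, 0, 11, 0)
    λ_16 → (6, 2, 0, 4)
    λ_17 → (1, 0, 11, 0)
    λ_18 → (6, 2, 0, 4)
    λ_19 → (6, 2, 0, 4)
    λ_20 → (1, 0, 11, 0)
    λ_21 → (8, 0, 4, 0)
    λ_22 → (3, 2, 0, 1)

Linkage partition of the 22 weights (5 classes, p=13):

[[1, 13, 14, 21], [2, 3, 4, 7], [5, 11, 16, 18, 19], [6, 8, 15, 17, 20], [9, 10, 12, 22]]


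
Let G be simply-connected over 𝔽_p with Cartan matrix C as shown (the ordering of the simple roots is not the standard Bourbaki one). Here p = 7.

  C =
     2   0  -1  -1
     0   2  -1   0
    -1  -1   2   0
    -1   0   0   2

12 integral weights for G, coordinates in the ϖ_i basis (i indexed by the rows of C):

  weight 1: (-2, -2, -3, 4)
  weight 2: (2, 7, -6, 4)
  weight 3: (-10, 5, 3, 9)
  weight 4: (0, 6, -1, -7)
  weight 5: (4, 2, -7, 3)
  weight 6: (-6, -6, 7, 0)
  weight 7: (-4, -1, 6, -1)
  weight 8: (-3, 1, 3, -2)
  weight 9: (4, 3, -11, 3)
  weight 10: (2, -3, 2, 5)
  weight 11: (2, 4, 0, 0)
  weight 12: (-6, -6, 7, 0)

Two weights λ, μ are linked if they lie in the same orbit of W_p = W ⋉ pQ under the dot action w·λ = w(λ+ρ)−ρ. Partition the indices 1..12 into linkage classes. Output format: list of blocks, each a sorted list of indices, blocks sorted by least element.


Root system A_4: the 4×4 matrix C matches after relabeling.

Each λ_j+ρ reduced to Ā_7; 4-tuples below use C's row order:

  λ_1+ρ ↦ (1, 1, 2, 1) · λ_2+ρ ↦ (1, 1, 2, 1) · λ_3+ρ ↦ (1, 1, 2, 1) · λ_4+ρ ↦ (0, 1, 5, 0) · λ_5+ρ ↦ (1, 1, 2, 1) · λ_6+ρ ↦ (1, 2, 1, 2) · λ_7+ρ ↦ (0, 0, 4, 3) · λ_8+ρ ↦ (1, 2, 1, 2) · λ_9+ρ ↦ (1, 2, 1, 2) · λ_10+ρ ↦ (1, 1, 2, 1) · λ_11+ρ ↦ (1, 2, 1, 2) · λ_12+ρ ↦ (1, 2, 1, 2)

The 12 indices split into 4 linkage classes (same alcove rep ⇔ same W_7-dot-orbit):

[[1, 2, 3, 5, 10], [4], [6, 8, 9, 11, 12], [7]]


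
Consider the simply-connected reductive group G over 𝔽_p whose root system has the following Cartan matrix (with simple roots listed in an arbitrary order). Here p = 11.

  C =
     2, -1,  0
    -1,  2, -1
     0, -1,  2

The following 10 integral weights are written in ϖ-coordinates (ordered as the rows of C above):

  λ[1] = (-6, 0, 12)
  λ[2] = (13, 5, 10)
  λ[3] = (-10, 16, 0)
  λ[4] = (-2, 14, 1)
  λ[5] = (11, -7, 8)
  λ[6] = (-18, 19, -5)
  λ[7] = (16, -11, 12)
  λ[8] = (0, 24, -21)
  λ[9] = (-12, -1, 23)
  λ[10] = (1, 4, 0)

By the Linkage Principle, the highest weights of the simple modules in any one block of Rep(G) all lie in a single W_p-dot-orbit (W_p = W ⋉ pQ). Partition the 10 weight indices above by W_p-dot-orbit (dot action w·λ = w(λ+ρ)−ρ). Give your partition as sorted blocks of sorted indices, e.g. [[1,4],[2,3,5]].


C ↔ A_3 under row/col permutation; |W(A_3)| = 24.

Folding the 10 weights λ_j+ρ into Ā_11 (reps in the given 3-coord order):

    [1] (2, 2, 6)
    [2] (3, 6, 0)
    [3] (2, 2, 6)
    [4] (2, 5, 1)
    [5] (2, 5, 1)
    [6] (2, 5, 1)
    [7] (2, 2, 6)
    [8] (2, 5, 1)
    [9] (9, 0, 0)
    [10] (2, 5, 1)

These 10 weights hit 4 W_11-dot-orbits; sizes (3, 1, 5, 1):

[[1, 3, 7], [2], [4, 5, 6, 8, 10], [9]]


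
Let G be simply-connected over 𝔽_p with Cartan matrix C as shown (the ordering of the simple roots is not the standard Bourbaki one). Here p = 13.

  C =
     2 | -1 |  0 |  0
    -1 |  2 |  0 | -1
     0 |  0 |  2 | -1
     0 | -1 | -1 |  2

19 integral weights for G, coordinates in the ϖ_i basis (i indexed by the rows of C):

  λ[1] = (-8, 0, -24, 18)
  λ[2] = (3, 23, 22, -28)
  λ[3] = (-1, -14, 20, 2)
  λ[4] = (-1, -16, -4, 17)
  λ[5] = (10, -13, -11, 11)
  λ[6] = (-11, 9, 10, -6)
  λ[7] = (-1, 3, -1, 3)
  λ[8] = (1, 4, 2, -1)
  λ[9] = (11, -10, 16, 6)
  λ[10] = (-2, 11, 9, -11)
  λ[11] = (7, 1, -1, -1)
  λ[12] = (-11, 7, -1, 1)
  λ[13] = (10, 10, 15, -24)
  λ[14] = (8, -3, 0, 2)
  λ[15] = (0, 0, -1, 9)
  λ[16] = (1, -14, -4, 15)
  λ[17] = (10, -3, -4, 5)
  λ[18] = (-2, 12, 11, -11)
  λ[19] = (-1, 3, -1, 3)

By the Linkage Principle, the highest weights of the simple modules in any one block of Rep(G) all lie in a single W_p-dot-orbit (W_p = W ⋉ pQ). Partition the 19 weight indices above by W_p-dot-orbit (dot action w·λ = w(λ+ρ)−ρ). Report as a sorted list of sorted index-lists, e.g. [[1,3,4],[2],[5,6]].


A_4 Cartan matrix, 4 simple roots permuted; ρ=(1,1,1,1).

λ_j+ρ reflected into Ā_13 (⟨·,θ^∨⟩≤13); 4-tuples as given:

  λ_1+ρ ↦ (1, 6, 3, 0);  λ_2+ρ ↦ (7, 2, 1, 1);  λ_3+ρ ↦ (8, 2, 0, 0);  λ_4+ρ ↦ (8, 2, 0, 0);  λ_5+ρ ↦ (1, 1, 0, 10);  λ_6+ρ ↦ (2, 5, 3, 0);  λ_7+ρ ↦ (0, 4, 0, 4);  λ_8+ρ ↦ (2, 5, 3, 0);  λ_9+ρ ↦ (7, 2, 1, 1);  λ_10+ρ ↦ (1, 1, 0, 10);  λ_11+ρ ↦ (8, 2, 0, 0);  λ_12+ρ ↦ (8, 2, 0, 0);  λ_13+ρ ↦ (7, 2, 1, 1);  λ_14+ρ ↦ (7, 2, 1, 1);  λ_15+ρ ↦ (1, 1, 0, 10);  λ_16+ρ ↦ (8, 2, 0, 0);  λ_17+ρ ↦ (7, 2, 1, 1);  λ_18+ρ ↦ (1, 1, 0, 10);  λ_19+ρ ↦ (0, 4, 0, 4)

The 19 indices split into 6 linkage classes (same alcove rep ⇔ same W_13-dot-orbit):

[[1], [2, 9, 13, 14, 17], [3, 4, 11, 12, 16], [5, 10, 15, 18], [6, 8], [7, 19]]


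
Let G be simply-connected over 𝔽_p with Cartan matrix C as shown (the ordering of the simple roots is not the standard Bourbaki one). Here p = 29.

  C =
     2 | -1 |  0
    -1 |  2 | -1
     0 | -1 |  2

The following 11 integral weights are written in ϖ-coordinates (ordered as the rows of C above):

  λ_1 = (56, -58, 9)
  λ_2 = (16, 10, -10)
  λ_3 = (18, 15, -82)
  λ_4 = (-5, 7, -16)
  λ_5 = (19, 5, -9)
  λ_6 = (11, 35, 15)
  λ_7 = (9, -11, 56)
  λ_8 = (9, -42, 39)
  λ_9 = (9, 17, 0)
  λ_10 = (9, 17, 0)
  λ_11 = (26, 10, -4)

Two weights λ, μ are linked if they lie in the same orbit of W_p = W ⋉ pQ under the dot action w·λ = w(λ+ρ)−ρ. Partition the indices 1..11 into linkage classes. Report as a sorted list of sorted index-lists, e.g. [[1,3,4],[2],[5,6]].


Type A_3, rank 3, |W|=24; reorder rows/cols to standard.

Ā_29 reps of the 11 weights (A_3, coords as presented):

    1: (10, 18, 1)
    2: (17, 2, 9)
    3: (10, 6, 6)
    4: (7, 4, 4)
    5: (18, 2, 6)
    6: (10, 6, 6)
    7: (10, 18, 1)
    8: (17, 2, 9)
    9: (10, 18, 1)
    10: (10, 18, 1)
    11: (18, 2, 6)

5 distinct reps among the 11 weights ⇒ 5 W_29-linkage classes:

[[1, 7, 9, 10], [2, 8], [3, 6], [4], [5, 11]]


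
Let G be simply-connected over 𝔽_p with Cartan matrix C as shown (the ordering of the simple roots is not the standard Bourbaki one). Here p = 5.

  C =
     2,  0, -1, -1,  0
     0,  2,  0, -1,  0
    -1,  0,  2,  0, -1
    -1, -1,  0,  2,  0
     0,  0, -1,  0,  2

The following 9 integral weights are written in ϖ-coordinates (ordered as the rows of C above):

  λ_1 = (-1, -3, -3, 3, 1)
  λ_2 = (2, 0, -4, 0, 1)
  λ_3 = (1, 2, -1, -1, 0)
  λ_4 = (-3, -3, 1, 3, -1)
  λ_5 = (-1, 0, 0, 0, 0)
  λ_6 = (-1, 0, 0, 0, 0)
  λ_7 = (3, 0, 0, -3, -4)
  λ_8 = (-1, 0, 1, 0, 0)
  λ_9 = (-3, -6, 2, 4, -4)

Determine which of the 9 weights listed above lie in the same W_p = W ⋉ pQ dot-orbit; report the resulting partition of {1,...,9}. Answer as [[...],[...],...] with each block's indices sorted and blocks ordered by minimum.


Type A_5, rank 5, |W|=720; reorder rows/cols to standard.

Alcove-folded reps (p=5, 9 weights, presented ϖ-order):

  λ_1+ρ ↦ (2, 2, 0, 0, 0);  λ_2+ρ ↦ (0, 1, 2, 1, 1);  λ_3+ρ ↦ (2, 2, 0, 0, 0);  λ_4+ρ ↦ (2, 2, 0, 0, 0);  λ_5+ρ ↦ (0, 1, 1, 1, 1);  λ_6+ρ ↦ (0, 1, 1, 1, 1);  λ_7+ρ ↦ (0, 1, 2, 1, 1);  λ_8+ρ ↦ (0, 1, 2, 1, 1);  λ_9+ρ ↦ (2, 2, 0, 0, 0)

These 9 weights hit 3 W_5-dot-orbits; sizes (4, 3, 2):

[[1, 3, 4, 9], [2, 7, 8], [5, 6]]


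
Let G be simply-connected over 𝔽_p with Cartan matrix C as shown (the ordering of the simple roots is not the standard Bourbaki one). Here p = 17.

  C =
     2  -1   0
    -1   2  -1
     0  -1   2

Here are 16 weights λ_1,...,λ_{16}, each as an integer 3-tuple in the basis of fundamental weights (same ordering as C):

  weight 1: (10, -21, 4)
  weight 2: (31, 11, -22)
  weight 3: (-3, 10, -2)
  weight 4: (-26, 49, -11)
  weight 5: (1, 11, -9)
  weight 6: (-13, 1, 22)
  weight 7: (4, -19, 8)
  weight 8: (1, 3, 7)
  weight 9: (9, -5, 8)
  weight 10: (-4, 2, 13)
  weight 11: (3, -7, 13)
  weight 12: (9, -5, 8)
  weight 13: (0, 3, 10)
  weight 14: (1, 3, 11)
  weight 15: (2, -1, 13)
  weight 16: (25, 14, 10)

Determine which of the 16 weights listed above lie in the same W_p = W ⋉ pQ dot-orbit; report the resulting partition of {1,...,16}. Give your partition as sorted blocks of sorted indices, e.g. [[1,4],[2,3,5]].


Cartan matrix: type A_3 (|W|=24); un-permuting the 3 rows.

Alcove-folded reps (p=17, 16 weights, presented ϖ-order):

    λ_1 → (2, 4, 8)
    λ_2 → (6, 4, 5)
    λ_3 → (2, 8, 1)
    λ_4 → (2, 8, 1)
    λ_5 → (2, 4, 8)
    λ_6 → (6, 4, 5)
    λ_7 → (8, 4, 4)
    λ_8 → (2, 4, 8)
    λ_9 → (6, 4, 5)
    λ_10 → (3, 0, 14)
    λ_11 → (2, 4, 8)
    λ_12 → (6, 4, 5)
    λ_13 → (1, 4, 11)
    λ_14 → (1, 4, 11)
    λ_15 → (3, 0, 14)
    λ_16 → (2, 8, 1)

Grouping the 16 weights by Ā_17-representative: 6 linkage classes.

[[1, 5, 8, 11], [2, 6, 9, 12], [3, 4, 16], [7], [10, 15], [13, 14]]


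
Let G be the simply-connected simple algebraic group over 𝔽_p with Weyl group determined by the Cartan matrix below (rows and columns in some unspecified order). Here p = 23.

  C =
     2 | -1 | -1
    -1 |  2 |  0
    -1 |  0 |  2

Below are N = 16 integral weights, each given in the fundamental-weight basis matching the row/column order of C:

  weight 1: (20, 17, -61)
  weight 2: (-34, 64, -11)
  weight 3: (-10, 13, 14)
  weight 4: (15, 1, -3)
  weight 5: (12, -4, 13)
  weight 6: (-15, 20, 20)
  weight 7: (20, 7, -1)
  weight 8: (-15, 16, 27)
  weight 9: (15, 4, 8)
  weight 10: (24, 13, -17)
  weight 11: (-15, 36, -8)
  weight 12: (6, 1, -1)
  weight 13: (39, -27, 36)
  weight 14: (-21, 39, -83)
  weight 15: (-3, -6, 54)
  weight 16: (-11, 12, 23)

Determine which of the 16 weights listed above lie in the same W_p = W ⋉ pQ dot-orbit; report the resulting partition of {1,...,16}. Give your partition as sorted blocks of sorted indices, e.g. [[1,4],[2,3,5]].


C ↔ A_3 under row/col permutation; |W(A_3)| = 24.

Each λ_j+ρ reduced to Ā_23; 3-tuples below use C's row order:

  λ_1 → (14, 2, 2);  λ_2 → (9, 1, 10);  λ_3 → (9, 5, 6);  λ_4 → (14, 2, 2);  λ_5 → (9, 1, 10);  λ_6 → (14, 2, 2);  λ_7 → (15, 2, 6);  λ_8 → (9, 5, 6);  λ_9 → (14, 2, 2);  λ_10 → (7, 2, 0);  λ_11 → (7, 2, 0);  λ_12 → (7, 2, 0);  λ_13 → (9, 5, 6);  λ_14 → (3, 3, 7);  λ_15 → (14, 2, 2);  λ_16 → (9, 1, 10)

Partition of {1..16} into 6 W_23-dot-orbits:

[[1, 4, 6, 9, 15], [2, 5, 16], [3, 8, 13], [7], [10, 11, 12], [14]]


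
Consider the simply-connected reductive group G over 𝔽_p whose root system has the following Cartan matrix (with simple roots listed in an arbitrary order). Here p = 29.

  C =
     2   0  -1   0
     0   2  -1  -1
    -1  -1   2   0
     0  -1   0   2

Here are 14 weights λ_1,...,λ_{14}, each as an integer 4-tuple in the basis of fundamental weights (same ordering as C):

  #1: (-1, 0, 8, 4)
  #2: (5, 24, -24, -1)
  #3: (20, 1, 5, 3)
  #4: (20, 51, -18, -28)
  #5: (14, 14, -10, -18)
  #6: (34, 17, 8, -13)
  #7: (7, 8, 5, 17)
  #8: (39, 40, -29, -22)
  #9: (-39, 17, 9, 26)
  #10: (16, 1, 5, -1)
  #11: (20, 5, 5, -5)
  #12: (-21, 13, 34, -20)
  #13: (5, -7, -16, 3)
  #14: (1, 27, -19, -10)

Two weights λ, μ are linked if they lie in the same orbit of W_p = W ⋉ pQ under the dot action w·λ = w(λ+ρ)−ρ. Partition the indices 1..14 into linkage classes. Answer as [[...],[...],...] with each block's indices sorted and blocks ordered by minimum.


Dynkin diagram of C (from the 6 off-diagonal −1 entries): A_4.

W_29-reps of the 14 weights in Ā_29 (same 4-coord order as C):

    [1] (0, 1, 9, 5)
    [2] (17, 2, 6, 0)
    [3] (17, 2, 6, 0)
    [4] (17, 2, 6, 0)
    [5] (4, 9, 2, 6)
    [6] (4, 9, 2, 6)
    [7] (4, 9, 2, 6)
    [8] (12, 3, 5, 8)
    [9] (16, 1, 2, 9)
    [10] (17, 2, 6, 0)
    [11] (17, 2, 6, 0)
    [12] (0, 1, 9, 5)
    [13] (4, 9, 2, 6)
    [14] (16, 1, 2, 9)

The 14 indices split into 5 linkage classes (same alcove rep ⇔ same W_29-dot-orbit):

[[1, 12], [2, 3, 4, 10, 11], [5, 6, 7, 13], [8], [9, 14]]
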